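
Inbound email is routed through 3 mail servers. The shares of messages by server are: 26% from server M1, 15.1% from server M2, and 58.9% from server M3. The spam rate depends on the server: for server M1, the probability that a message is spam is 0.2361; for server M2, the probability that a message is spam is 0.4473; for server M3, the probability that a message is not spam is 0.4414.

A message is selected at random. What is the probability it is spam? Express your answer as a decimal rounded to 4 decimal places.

P(S|M3) = 1 − 0.4414 = 0.5586.
By the law of total probability,
P(S) = P(S|M1)·P(M1) + P(S|M2)·P(M2) + P(S|M3)·P(M3)
      = 0.2361·0.26 + 0.4473·0.151 + 0.5586·0.589
      = 0.061386 + 0.0675423 + 0.3290154 = 0.4579437

P(S) ≈ 0.4579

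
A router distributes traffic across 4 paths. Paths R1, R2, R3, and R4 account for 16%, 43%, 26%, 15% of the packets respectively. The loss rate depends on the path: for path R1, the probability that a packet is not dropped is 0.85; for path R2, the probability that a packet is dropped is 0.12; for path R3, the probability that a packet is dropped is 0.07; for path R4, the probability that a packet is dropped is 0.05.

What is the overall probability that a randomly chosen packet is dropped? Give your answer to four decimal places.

0.1013

P(L|R1) = 1 − 0.85 = 0.15.
Summing over the partition,
P(L) = P(L|R1)·P(R1) + P(L|R2)·P(R2) + P(L|R3)·P(R3) + P(L|R4)·P(R4)
      = 0.15·0.16 + 0.12·0.43 + 0.07·0.26 + 0.05·0.15
      = 0.024 + 0.0516 + 0.0182 + 0.0075 = 0.1013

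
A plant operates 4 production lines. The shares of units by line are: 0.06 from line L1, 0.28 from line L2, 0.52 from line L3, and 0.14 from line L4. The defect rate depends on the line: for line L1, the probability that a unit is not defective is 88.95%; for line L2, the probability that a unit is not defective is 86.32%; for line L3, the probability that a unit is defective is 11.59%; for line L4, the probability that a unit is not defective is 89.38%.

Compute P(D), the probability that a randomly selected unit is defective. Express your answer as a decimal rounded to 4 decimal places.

P(D|L1) = 1 − 0.8895 = 0.1105.
P(D|L2) = 1 − 0.8632 = 0.1368.
P(D|L4) = 1 − 0.8938 = 0.1062.
P(D) = P(D|L1)·P(L1) + P(D|L2)·P(L2) + P(D|L3)·P(L3) + P(D|L4)·P(L4)
      = 0.1105·0.06 + 0.1368·0.28 + 0.1159·0.52 + 0.1062·0.14
      = 0.00663 + 0.038304 + 0.060268 + 0.014868 = 0.12007

P(D) ≈ 0.1201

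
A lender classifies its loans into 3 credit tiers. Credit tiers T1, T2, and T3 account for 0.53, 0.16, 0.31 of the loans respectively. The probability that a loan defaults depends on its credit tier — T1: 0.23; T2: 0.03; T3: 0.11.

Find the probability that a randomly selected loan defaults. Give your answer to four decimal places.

P(D) = P(D|T1)·P(T1) + P(D|T2)·P(T2) + P(D|T3)·P(T3)
      = 0.23·0.53 + 0.03·0.16 + 0.11·0.31
      = 0.1219 + 0.0048 + 0.0341 = 0.1608

P(D) ≈ 0.1608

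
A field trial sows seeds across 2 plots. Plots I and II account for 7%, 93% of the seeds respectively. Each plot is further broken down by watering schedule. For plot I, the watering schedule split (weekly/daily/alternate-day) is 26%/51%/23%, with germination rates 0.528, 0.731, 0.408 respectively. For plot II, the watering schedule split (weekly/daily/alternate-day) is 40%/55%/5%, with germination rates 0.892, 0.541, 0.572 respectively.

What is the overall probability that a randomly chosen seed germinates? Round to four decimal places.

P(G|I) = 0.26·0.528 + 0.51·0.731 + 0.23·0.408 = 0.13728 + 0.37281 + 0.09384 = 0.60393
P(G|II) = 0.4·0.892 + 0.55·0.541 + 0.05·0.572 = 0.3568 + 0.29755 + 0.0286 = 0.68295
By total probability over the outer partition,
P(G) = 0.07·0.60393 + 0.93·0.68295
      = 0.0422751 + 0.6351435 = 0.6774186

0.6774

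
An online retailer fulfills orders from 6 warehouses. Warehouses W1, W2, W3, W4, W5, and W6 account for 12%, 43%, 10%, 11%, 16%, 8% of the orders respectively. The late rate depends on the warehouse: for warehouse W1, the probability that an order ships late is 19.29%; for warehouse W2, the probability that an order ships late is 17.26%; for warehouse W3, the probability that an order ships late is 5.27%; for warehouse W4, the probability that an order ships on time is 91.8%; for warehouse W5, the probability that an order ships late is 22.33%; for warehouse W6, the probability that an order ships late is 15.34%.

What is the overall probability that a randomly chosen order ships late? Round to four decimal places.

P(L|W4) = 1 − 0.918 = 0.082.
By the law of total probability,
P(L) = P(L|W1)·P(W1) + P(L|W2)·P(W2) + P(L|W3)·P(W3) + P(L|W4)·P(W4) + P(L|W5)·P(W5) + P(L|W6)·P(W6)
      = 0.1929·0.12 + 0.1726·0.43 + 0.0527·0.1 + 0.082·0.11 + 0.2233·0.16 + 0.1534·0.08
      = 0.023148 + 0.074218 + 0.00527 + 0.00902 + 0.035728 + 0.012272 = 0.159656

P(L) ≈ 0.1597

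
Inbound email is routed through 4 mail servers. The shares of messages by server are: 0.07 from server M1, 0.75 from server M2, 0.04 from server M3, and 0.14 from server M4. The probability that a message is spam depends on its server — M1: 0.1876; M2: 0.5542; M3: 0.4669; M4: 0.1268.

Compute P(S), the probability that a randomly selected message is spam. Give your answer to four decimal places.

0.4652

Using total probability over the partition,
P(S) = P(S|M1)·P(M1) + P(S|M2)·P(M2) + P(S|M3)·P(M3) + P(S|M4)·P(M4)
      = 0.1876·0.07 + 0.5542·0.75 + 0.4669·0.04 + 0.1268·0.14
      = 0.013132 + 0.41565 + 0.018676 + 0.017752 = 0.46521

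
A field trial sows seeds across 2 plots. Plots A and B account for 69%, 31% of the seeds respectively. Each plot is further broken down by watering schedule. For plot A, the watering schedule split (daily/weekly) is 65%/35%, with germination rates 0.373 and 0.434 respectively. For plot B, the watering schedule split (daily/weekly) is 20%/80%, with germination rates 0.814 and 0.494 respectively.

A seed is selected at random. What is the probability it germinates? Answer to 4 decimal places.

0.4451

P(G|A) = 0.65·0.373 + 0.35·0.434 = 0.24245 + 0.1519 = 0.39435
P(G|B) = 0.2·0.814 + 0.8·0.494 = 0.1628 + 0.3952 = 0.558
Then overall,
P(G) = 0.69·0.39435 + 0.31·0.558
      = 0.2721015 + 0.17298 = 0.4450815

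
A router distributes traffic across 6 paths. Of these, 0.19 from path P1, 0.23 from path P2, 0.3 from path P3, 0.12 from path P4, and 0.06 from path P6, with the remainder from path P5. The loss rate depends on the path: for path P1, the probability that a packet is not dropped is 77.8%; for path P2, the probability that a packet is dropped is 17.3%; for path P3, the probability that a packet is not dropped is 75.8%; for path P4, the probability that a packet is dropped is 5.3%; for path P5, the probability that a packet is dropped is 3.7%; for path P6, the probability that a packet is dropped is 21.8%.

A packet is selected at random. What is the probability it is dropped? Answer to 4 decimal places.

P(P5) = 1 − (0.19 + 0.23 + 0.3 + 0.12 + 0.06) = 0.1.
P(L|P1) = 1 − 0.778 = 0.222.
P(L|P3) = 1 − 0.758 = 0.242.
P(L) = P(L|P1)·P(P1) + P(L|P2)·P(P2) + P(L|P3)·P(P3) + P(L|P4)·P(P4) + P(L|P5)·P(P5) + P(L|P6)·P(P6)
      = 0.222·0.19 + 0.173·0.23 + 0.242·0.3 + 0.053·0.12 + 0.037·0.1 + 0.218·0.06
      = 0.04218 + 0.03979 + 0.0726 + 0.00636 + 0.0037 + 0.01308 = 0.17771

0.1777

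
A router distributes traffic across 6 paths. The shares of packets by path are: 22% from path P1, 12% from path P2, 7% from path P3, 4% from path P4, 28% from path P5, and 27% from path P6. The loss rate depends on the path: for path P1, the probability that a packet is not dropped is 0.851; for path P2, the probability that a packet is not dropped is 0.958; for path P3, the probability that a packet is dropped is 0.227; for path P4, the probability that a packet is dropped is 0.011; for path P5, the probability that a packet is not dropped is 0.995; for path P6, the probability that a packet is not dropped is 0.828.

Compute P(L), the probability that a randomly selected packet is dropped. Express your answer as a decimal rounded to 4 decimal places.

P(L|P1) = 1 − 0.851 = 0.149.
P(L|P2) = 1 − 0.958 = 0.042.
P(L|P5) = 1 − 0.995 = 0.005.
P(L|P6) = 1 − 0.828 = 0.172.
By the law of total probability,
P(L) = P(L|P1)·P(P1) + P(L|P2)·P(P2) + P(L|P3)·P(P3) + P(L|P4)·P(P4) + P(L|P5)·P(P5) + P(L|P6)·P(P6)
      = 0.149·0.22 + 0.042·0.12 + 0.227·0.07 + 0.011·0.04 + 0.005·0.28 + 0.172·0.27
      = 0.03278 + 0.00504 + 0.01589 + 0.00044 + 0.0014 + 0.04644 = 0.10199

P(L) ≈ 0.1020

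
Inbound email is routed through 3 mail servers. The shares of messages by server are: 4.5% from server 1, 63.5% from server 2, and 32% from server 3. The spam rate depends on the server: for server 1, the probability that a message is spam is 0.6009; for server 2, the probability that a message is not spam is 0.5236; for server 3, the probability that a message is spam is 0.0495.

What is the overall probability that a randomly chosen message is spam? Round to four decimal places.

P(S) ≈ 0.3454

P(S|2) = 1 − 0.5236 = 0.4764.
P(S) = P(S|1)·P(1) + P(S|2)·P(2) + P(S|3)·P(3)
      = 0.6009·0.045 + 0.4764·0.635 + 0.0495·0.32
      = 0.0270405 + 0.302514 + 0.01584 = 0.3453945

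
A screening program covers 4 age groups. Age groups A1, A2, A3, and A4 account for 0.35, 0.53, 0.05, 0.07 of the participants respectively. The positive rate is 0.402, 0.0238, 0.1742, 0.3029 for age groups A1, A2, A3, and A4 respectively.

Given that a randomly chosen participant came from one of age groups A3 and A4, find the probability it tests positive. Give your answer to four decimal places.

Let S = {A3, A4}.
P(S) = 0.05 + 0.07 = 0.12.
P(T ∩ S) = 0.1742·0.05 + 0.3029·0.07 = 0.00871 + 0.021203 = 0.029913.
P(T | S) = 0.029913 / 0.12 = 0.249275…

0.2493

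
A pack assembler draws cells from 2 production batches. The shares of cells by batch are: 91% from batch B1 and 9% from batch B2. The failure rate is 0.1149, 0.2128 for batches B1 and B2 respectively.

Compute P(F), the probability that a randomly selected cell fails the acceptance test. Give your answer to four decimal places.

P(F) = P(F|B1)·P(B1) + P(F|B2)·P(B2)
      = 0.1149·0.91 + 0.2128·0.09
      = 0.104559 + 0.019152 = 0.123711

P(F) ≈ 0.1237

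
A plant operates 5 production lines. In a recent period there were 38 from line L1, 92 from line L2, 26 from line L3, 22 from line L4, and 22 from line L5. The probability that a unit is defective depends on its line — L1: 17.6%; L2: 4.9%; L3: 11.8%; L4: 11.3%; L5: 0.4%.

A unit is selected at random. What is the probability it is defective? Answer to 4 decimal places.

Total: 38 + 92 + 26 + 22 + 22 = 200.
P(L1) = 38/200 = 0.19. P(L2) = 92/200 = 0.46. P(L3) = 26/200 = 0.13. P(L4) = 22/200 = 0.11. P(L5) = 22/200 = 0.11.
Summing over the partition,
P(D) = P(D|L1)·P(L1) + P(D|L2)·P(L2) + P(D|L3)·P(L3) + P(D|L4)·P(L4) + P(D|L5)·P(L5)
      = 0.176·0.19 + 0.049·0.46 + 0.118·0.13 + 0.113·0.11 + 0.004·0.11
      = 0.03344 + 0.02254 + 0.01534 + 0.01243 + 0.00044 = 0.08419

P(D) ≈ 0.0842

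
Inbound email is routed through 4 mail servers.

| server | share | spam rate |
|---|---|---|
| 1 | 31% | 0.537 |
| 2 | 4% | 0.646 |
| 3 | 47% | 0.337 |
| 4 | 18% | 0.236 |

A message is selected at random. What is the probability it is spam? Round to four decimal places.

By the law of total probability,
P(S) = P(S|1)·P(1) + P(S|2)·P(2) + P(S|3)·P(3) + P(S|4)·P(4)
      = 0.537·0.31 + 0.646·0.04 + 0.337·0.47 + 0.236·0.18
      = 0.16647 + 0.02584 + 0.15839 + 0.04248 = 0.39318

0.3932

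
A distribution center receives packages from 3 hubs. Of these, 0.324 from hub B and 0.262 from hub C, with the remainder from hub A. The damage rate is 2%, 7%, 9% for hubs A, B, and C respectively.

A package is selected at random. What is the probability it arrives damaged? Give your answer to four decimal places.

P(D) ≈ 0.0545

P(A) = 1 − (0.324 + 0.262) = 0.414.
Summing over the partition,
P(D) = P(D|A)·P(A) + P(D|B)·P(B) + P(D|C)·P(C)
      = 0.02·0.414 + 0.07·0.324 + 0.09·0.262
      = 0.00828 + 0.02268 + 0.02358 = 0.05454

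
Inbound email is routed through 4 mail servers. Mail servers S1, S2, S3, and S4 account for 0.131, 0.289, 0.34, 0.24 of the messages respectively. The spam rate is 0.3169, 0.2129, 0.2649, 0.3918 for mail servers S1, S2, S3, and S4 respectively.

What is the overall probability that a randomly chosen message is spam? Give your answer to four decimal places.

By the law of total probability,
P(S) = P(S|S1)·P(S1) + P(S|S2)·P(S2) + P(S|S3)·P(S3) + P(S|S4)·P(S4)
      = 0.3169·0.131 + 0.2129·0.289 + 0.2649·0.34 + 0.3918·0.24
      = 0.0415139 + 0.0615281 + 0.090066 + 0.094032 = 0.28714

0.2871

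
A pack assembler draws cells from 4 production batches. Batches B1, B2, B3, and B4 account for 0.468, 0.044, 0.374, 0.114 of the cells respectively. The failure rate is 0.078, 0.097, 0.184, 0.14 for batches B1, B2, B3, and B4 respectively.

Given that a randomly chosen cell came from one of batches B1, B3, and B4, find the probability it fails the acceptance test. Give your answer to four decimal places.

Let S = {B1, B3, B4}.
P(S) = 0.468 + 0.374 + 0.114 = 0.956.
P(F ∩ S) = 0.078·0.468 + 0.184·0.374 + 0.14·0.114 = 0.036504 + 0.068816 + 0.01596 = 0.12128.
P(F | S) = 0.12128 / 0.956 = 0.126862…

0.1269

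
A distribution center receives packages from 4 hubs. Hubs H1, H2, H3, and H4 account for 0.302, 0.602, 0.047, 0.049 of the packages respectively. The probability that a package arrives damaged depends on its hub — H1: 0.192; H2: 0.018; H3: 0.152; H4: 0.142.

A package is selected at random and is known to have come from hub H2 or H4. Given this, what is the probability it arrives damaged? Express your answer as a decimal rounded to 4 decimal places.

Let S = {H2, H4}.
P(S) = 0.602 + 0.049 = 0.651.
P(D ∩ S) = 0.018·0.602 + 0.142·0.049 = 0.010836 + 0.006958 = 0.017794.
P(D | S) = 0.017794 / 0.651 = 0.027333…

P(D|S) ≈ 0.0273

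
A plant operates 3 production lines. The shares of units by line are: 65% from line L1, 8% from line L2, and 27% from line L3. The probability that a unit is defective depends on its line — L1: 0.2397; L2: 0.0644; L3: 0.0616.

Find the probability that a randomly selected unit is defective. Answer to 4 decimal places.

P(D) = P(D|L1)·P(L1) + P(D|L2)·P(L2) + P(D|L3)·P(L3)
      = 0.2397·0.65 + 0.0644·0.08 + 0.0616·0.27
      = 0.155805 + 0.005152 + 0.016632 = 0.177589

P(D) ≈ 0.1776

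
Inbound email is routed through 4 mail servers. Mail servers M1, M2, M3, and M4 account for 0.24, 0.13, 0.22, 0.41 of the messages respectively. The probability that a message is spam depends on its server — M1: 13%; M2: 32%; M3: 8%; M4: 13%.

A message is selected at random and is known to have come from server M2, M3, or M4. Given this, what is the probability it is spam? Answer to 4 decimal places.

P(S|J) ≈ 0.1480

Let J = {M2, M3, M4}.
P(J) = 0.13 + 0.22 + 0.41 = 0.76.
P(S ∩ J) = 0.32·0.13 + 0.08·0.22 + 0.13·0.41 = 0.0416 + 0.0176 + 0.0533 = 0.1125.
P(S | J) = 0.1125 / 0.76 = 0.148026…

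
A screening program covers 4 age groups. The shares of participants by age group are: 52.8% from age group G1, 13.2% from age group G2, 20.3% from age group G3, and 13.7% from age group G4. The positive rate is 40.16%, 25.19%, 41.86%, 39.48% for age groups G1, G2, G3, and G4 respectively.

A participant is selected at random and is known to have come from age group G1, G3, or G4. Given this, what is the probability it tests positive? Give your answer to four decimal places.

P(T|S) ≈ 0.4045

Let S = {G1, G3, G4}.
P(S) = 0.528 + 0.203 + 0.137 = 0.868.
P(T ∩ S) = 0.4016·0.528 + 0.4186·0.203 + 0.3948·0.137 = 0.2120448 + 0.0849758 + 0.0540876 = 0.3511082.
P(T | S) = 0.3511082 / 0.868 = 0.404503…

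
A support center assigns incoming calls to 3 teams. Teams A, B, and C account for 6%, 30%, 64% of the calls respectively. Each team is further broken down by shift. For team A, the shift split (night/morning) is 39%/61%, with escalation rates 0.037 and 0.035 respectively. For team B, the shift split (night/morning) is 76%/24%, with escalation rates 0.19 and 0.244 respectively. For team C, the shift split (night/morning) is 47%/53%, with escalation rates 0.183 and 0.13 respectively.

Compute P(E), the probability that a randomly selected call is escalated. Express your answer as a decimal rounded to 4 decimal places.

0.1622

P(E|A) = 0.39·0.037 + 0.61·0.035 = 0.01443 + 0.02135 = 0.03578
P(E|B) = 0.76·0.19 + 0.24·0.244 = 0.1444 + 0.05856 = 0.20296
P(E|C) = 0.47·0.183 + 0.53·0.13 = 0.08601 + 0.0689 = 0.15491
By total probability over the outer partition,
P(E) = 0.06·0.03578 + 0.3·0.20296 + 0.64·0.15491
      = 0.0021468 + 0.060888 + 0.0991424 = 0.1621772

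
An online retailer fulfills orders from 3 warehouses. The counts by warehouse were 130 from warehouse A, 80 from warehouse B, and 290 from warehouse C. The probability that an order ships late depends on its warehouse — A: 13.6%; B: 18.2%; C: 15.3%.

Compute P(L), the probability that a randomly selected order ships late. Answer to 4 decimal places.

P(L) ≈ 0.1532

Total: 130 + 80 + 290 = 500.
P(A) = 130/500 = 0.26. P(B) = 80/500 = 0.16. P(C) = 290/500 = 0.58.
P(L) = P(L|A)·P(A) + P(L|B)·P(B) + P(L|C)·P(C)
      = 0.136·0.26 + 0.182·0.16 + 0.153·0.58
      = 0.03536 + 0.02912 + 0.08874 = 0.15322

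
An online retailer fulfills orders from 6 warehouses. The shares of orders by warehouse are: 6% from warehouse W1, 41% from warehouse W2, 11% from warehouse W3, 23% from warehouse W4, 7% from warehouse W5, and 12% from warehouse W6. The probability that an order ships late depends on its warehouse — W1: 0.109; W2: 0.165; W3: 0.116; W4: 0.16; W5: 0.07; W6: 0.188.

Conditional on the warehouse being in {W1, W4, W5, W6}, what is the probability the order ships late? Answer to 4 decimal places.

Let S = {W1, W4, W5, W6}.
P(S) = 0.06 + 0.23 + 0.07 + 0.12 = 0.48.
P(L ∩ S) = 0.109·0.06 + 0.16·0.23 + 0.07·0.07 + 0.188·0.12 = 0.00654 + 0.0368 + 0.0049 + 0.02256 = 0.0708.
P(L | S) = 0.0708 / 0.48 = 0.147500…

0.1475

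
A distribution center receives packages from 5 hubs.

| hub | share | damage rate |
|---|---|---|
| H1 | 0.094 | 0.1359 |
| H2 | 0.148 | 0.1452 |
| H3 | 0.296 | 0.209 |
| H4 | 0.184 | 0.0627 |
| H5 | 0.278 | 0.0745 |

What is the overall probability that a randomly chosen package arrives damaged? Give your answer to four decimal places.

0.1284

Summing over the partition,
P(D) = P(D|H1)·P(H1) + P(D|H2)·P(H2) + P(D|H3)·P(H3) + P(D|H4)·P(H4) + P(D|H5)·P(H5)
      = 0.1359·0.094 + 0.1452·0.148 + 0.209·0.296 + 0.0627·0.184 + 0.0745·0.278
      = 0.0127746 + 0.0214896 + 0.061864 + 0.0115368 + 0.020711 = 0.128376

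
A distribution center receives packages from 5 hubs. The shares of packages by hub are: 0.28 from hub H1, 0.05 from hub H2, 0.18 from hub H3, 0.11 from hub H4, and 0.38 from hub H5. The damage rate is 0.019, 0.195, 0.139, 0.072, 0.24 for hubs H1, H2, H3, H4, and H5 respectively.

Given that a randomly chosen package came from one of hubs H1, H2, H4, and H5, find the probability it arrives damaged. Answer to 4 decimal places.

P(D|S) ≈ 0.1393

Let S = {H1, H2, H4, H5}.
P(S) = 0.28 + 0.05 + 0.11 + 0.38 = 0.82.
P(D ∩ S) = 0.019·0.28 + 0.195·0.05 + 0.072·0.11 + 0.24·0.38 = 0.00532 + 0.00975 + 0.00792 + 0.0912 = 0.11419.
P(D | S) = 0.11419 / 0.82 = 0.139256…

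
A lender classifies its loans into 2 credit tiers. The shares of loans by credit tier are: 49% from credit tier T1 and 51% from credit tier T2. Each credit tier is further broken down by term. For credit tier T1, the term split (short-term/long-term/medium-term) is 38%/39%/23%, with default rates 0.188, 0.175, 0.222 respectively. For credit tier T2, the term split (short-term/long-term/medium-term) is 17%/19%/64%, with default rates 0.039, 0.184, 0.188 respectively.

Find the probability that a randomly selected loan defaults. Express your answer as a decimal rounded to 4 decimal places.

P(D) ≈ 0.1760

P(D|T1) = 0.38·0.188 + 0.39·0.175 + 0.23·0.222 = 0.07144 + 0.06825 + 0.05106 = 0.19075
P(D|T2) = 0.17·0.039 + 0.19·0.184 + 0.64·0.188 = 0.00663 + 0.03496 + 0.12032 = 0.16191
By total probability over the outer partition,
P(D) = 0.49·0.19075 + 0.51·0.16191
      = 0.0934675 + 0.0825741 = 0.1760416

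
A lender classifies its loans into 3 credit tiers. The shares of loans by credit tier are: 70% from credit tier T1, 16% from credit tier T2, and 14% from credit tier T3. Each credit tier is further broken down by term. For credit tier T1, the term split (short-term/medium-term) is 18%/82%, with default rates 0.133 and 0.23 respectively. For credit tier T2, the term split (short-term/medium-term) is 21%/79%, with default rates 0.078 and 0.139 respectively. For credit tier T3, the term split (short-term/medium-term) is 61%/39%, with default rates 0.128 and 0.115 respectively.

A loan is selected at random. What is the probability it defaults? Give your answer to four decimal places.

0.1862

P(D|T1) = 0.18·0.133 + 0.82·0.23 = 0.02394 + 0.1886 = 0.21254
P(D|T2) = 0.21·0.078 + 0.79·0.139 = 0.01638 + 0.10981 = 0.12619
P(D|T3) = 0.61·0.128 + 0.39·0.115 = 0.07808 + 0.04485 = 0.12293
By total probability over the outer partition,
P(D) = 0.7·0.21254 + 0.16·0.12619 + 0.14·0.12293
      = 0.148778 + 0.0201904 + 0.0172102 = 0.1861786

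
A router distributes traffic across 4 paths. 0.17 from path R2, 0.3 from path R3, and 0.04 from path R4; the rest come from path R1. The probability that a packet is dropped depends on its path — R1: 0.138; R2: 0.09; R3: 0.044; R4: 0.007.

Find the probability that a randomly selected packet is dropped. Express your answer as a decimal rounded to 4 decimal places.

P(R1) = 1 − (0.17 + 0.3 + 0.04) = 0.49.
By the law of total probability,
P(L) = P(L|R1)·P(R1) + P(L|R2)·P(R2) + P(L|R3)·P(R3) + P(L|R4)·P(R4)
      = 0.138·0.49 + 0.09·0.17 + 0.044·0.3 + 0.007·0.04
      = 0.06762 + 0.0153 + 0.0132 + 0.00028 = 0.0964

0.0964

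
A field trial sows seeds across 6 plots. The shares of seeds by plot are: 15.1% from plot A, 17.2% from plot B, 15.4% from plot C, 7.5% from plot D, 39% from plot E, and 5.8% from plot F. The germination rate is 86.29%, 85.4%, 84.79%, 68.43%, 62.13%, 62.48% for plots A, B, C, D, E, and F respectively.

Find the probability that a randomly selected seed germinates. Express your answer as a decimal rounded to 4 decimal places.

P(G) ≈ 0.7376

P(G) = P(G|A)·P(A) + P(G|B)·P(B) + P(G|C)·P(C) + P(G|D)·P(D) + P(G|E)·P(E) + P(G|F)·P(F)
      = 0.8629·0.151 + 0.854·0.172 + 0.8479·0.154 + 0.6843·0.075 + 0.6213·0.39 + 0.6248·0.058
      = 0.1302979 + 0.146888 + 0.1305766 + 0.0513225 + 0.242307 + 0.0362384 = 0.7376304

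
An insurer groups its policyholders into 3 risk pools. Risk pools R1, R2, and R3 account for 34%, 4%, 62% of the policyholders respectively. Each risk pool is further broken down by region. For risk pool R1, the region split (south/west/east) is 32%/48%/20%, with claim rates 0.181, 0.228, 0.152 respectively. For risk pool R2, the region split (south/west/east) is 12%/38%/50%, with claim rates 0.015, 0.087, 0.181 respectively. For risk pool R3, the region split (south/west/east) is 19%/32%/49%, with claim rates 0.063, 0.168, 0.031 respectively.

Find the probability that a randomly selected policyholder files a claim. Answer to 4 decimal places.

0.1224

P(C|R1) = 0.32·0.181 + 0.48·0.228 + 0.2·0.152 = 0.05792 + 0.10944 + 0.0304 = 0.19776
P(C|R2) = 0.12·0.015 + 0.38·0.087 + 0.5·0.181 = 0.0018 + 0.03306 + 0.0905 = 0.12536
P(C|R3) = 0.19·0.063 + 0.32·0.168 + 0.49·0.031 = 0.01197 + 0.05376 + 0.01519 = 0.08092
Then overall,
P(C) = 0.34·0.19776 + 0.04·0.12536 + 0.62·0.08092
      = 0.0672384 + 0.0050144 + 0.0501704 = 0.1224232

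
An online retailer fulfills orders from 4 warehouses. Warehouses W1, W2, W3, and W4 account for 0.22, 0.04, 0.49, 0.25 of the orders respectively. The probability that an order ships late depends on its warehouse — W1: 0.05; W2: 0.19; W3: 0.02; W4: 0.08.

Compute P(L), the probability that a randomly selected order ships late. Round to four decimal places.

P(L) ≈ 0.0484

By the law of total probability,
P(L) = P(L|W1)·P(W1) + P(L|W2)·P(W2) + P(L|W3)·P(W3) + P(L|W4)·P(W4)
      = 0.05·0.22 + 0.19·0.04 + 0.02·0.49 + 0.08·0.25
      = 0.011 + 0.0076 + 0.0098 + 0.02 = 0.0484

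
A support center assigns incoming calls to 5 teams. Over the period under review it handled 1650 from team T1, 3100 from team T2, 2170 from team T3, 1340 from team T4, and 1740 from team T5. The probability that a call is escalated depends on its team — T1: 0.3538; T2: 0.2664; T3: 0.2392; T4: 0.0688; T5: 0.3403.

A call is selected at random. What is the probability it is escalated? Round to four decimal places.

0.2613

Total: 1650 + 3100 + 2170 + 1340 + 1740 = 10000.
P(T1) = 1650/10000 = 0.165. P(T2) = 3100/10000 = 0.31. P(T3) = 2170/10000 = 0.217. P(T4) = 1340/10000 = 0.134. P(T5) = 1740/10000 = 0.174.
By the law of total probability,
P(E) = P(E|T1)·P(T1) + P(E|T2)·P(T2) + P(E|T3)·P(T3) + P(E|T4)·P(T4) + P(E|T5)·P(T5)
      = 0.3538·0.165 + 0.2664·0.31 + 0.2392·0.217 + 0.0688·0.134 + 0.3403·0.174
      = 0.058377 + 0.082584 + 0.0519064 + 0.0092192 + 0.0592122 = 0.2612988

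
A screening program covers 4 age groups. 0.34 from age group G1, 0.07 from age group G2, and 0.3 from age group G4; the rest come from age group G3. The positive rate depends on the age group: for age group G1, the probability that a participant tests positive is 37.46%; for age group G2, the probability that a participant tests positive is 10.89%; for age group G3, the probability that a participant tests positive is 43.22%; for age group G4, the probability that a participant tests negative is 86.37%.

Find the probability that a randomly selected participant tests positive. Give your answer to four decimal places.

P(G3) = 1 − (0.34 + 0.07 + 0.3) = 0.29.
P(T|G4) = 1 − 0.8637 = 0.1363.
Summing over the partition,
P(T) = P(T|G1)·P(G1) + P(T|G2)·P(G2) + P(T|G3)·P(G3) + P(T|G4)·P(G4)
      = 0.3746·0.34 + 0.1089·0.07 + 0.4322·0.29 + 0.1363·0.3
      = 0.127364 + 0.007623 + 0.125338 + 0.04089 = 0.301215

P(T) ≈ 0.3012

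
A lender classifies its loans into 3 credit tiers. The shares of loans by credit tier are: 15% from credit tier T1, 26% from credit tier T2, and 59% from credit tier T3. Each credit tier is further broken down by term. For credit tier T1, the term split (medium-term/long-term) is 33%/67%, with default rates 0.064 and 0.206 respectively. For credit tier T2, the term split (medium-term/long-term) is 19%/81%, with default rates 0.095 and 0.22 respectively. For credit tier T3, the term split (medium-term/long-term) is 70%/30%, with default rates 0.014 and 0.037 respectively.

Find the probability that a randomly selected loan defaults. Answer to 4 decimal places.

0.0872

P(D|T1) = 0.33·0.064 + 0.67·0.206 = 0.02112 + 0.13802 = 0.15914
P(D|T2) = 0.19·0.095 + 0.81·0.22 = 0.01805 + 0.1782 = 0.19625
P(D|T3) = 0.7·0.014 + 0.3·0.037 = 0.0098 + 0.0111 = 0.0209
Then overall,
P(D) = 0.15·0.15914 + 0.26·0.19625 + 0.59·0.0209
      = 0.023871 + 0.051025 + 0.012331 = 0.087227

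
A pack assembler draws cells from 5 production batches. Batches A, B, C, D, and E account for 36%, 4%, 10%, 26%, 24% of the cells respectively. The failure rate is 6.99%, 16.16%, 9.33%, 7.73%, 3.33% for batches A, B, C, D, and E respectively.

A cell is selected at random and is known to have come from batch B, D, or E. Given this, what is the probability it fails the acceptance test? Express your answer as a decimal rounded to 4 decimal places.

Let S = {B, D, E}.
P(S) = 0.04 + 0.26 + 0.24 = 0.54.
P(F ∩ S) = 0.1616·0.04 + 0.0773·0.26 + 0.0333·0.24 = 0.006464 + 0.020098 + 0.007992 = 0.034554.
P(F | S) = 0.034554 / 0.54 = 0.063989…

0.0640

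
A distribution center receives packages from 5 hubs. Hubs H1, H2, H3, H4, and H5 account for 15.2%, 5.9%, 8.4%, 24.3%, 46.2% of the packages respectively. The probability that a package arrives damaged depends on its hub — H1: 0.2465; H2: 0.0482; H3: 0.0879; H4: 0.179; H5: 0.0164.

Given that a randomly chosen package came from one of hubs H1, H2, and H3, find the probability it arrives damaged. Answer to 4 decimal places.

P(D|S) ≈ 0.1617

Let S = {H1, H2, H3}.
P(S) = 0.152 + 0.059 + 0.084 = 0.295.
P(D ∩ S) = 0.2465·0.152 + 0.0482·0.059 + 0.0879·0.084 = 0.037468 + 0.0028438 + 0.0073836 = 0.0476954.
P(D | S) = 0.0476954 / 0.295 = 0.161679…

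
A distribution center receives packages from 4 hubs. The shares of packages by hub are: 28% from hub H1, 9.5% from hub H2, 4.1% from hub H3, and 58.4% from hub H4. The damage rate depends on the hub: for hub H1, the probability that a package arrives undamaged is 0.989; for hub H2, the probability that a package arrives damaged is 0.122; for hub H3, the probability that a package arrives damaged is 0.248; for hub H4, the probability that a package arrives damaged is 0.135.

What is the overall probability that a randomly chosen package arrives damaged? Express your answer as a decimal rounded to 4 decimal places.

0.1037

P(D|H1) = 1 − 0.989 = 0.011.
Using total probability over the partition,
P(D) = P(D|H1)·P(H1) + P(D|H2)·P(H2) + P(D|H3)·P(H3) + P(D|H4)·P(H4)
      = 0.011·0.28 + 0.122·0.095 + 0.248·0.041 + 0.135·0.584
      = 0.00308 + 0.01159 + 0.010168 + 0.07884 = 0.103678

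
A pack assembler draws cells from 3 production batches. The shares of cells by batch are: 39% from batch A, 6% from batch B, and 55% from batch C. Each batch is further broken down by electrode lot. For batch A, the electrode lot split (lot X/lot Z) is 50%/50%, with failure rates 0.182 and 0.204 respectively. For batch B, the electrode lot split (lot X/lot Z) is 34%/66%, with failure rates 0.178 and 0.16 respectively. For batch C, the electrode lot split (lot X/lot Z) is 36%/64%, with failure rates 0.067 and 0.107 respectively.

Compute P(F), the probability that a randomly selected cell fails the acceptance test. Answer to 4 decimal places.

0.1362

P(F|A) = 0.5·0.182 + 0.5·0.204 = 0.091 + 0.102 = 0.193
P(F|B) = 0.34·0.178 + 0.66·0.16 = 0.06052 + 0.1056 = 0.16612
P(F|C) = 0.36·0.067 + 0.64·0.107 = 0.02412 + 0.06848 = 0.0926
Then overall,
P(F) = 0.39·0.193 + 0.06·0.16612 + 0.55·0.0926
      = 0.07527 + 0.0099672 + 0.05093 = 0.1361672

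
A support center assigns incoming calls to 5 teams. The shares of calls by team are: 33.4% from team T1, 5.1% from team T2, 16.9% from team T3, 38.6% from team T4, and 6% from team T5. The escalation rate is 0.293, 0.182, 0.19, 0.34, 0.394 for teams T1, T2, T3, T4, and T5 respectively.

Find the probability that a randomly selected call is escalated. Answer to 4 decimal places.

P(E) = P(E|T1)·P(T1) + P(E|T2)·P(T2) + P(E|T3)·P(T3) + P(E|T4)·P(T4) + P(E|T5)·P(T5)
      = 0.293·0.334 + 0.182·0.051 + 0.19·0.169 + 0.34·0.386 + 0.394·0.06
      = 0.097862 + 0.009282 + 0.03211 + 0.13124 + 0.02364 = 0.294134

0.2941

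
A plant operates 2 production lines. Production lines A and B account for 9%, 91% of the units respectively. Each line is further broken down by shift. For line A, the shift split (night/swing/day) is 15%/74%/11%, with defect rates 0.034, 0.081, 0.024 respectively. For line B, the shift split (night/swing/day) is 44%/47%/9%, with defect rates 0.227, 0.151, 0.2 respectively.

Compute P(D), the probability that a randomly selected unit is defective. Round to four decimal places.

P(D|A) = 0.15·0.034 + 0.74·0.081 + 0.11·0.024 = 0.0051 + 0.05994 + 0.00264 = 0.06768
P(D|B) = 0.44·0.227 + 0.47·0.151 + 0.09·0.2 = 0.09988 + 0.07097 + 0.018 = 0.18885
Then overall,
P(D) = 0.09·0.06768 + 0.91·0.18885
      = 0.0060912 + 0.1718535 = 0.1779447

P(D) ≈ 0.1779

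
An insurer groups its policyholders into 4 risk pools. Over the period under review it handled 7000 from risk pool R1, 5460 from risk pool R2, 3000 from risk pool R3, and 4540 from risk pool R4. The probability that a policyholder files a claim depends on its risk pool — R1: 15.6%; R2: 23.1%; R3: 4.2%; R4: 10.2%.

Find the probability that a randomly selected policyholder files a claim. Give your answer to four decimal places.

Total: 7000 + 5460 + 3000 + 4540 = 20000.
P(R1) = 7000/20000 = 0.35. P(R2) = 5460/20000 = 0.273. P(R3) = 3000/20000 = 0.15. P(R4) = 4540/20000 = 0.227.
P(C) = P(C|R1)·P(R1) + P(C|R2)·P(R2) + P(C|R3)·P(R3) + P(C|R4)·P(R4)
      = 0.156·0.35 + 0.231·0.273 + 0.042·0.15 + 0.102·0.227
      = 0.0546 + 0.063063 + 0.0063 + 0.023154 = 0.147117

P(C) ≈ 0.1471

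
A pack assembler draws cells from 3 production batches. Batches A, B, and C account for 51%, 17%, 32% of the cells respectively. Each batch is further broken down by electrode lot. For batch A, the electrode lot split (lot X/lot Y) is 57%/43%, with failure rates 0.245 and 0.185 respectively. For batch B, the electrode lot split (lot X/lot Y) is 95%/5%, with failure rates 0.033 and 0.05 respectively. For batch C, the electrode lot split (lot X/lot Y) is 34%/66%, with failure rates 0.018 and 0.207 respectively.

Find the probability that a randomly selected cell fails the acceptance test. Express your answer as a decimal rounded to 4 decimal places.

P(F|A) = 0.57·0.245 + 0.43·0.185 = 0.13965 + 0.07955 = 0.2192
P(F|B) = 0.95·0.033 + 0.05·0.05 = 0.03135 + 0.0025 = 0.03385
P(F|C) = 0.34·0.018 + 0.66·0.207 = 0.00612 + 0.13662 = 0.14274
By total probability over the outer partition,
P(F) = 0.51·0.2192 + 0.17·0.03385 + 0.32·0.14274
      = 0.111792 + 0.0057545 + 0.0456768 = 0.1632233

0.1632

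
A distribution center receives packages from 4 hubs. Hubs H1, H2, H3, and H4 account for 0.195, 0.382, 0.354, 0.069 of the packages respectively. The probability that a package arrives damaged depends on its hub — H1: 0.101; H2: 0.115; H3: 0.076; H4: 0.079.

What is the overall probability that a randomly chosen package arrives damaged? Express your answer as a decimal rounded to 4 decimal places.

P(D) ≈ 0.0960

By the law of total probability,
P(D) = P(D|H1)·P(H1) + P(D|H2)·P(H2) + P(D|H3)·P(H3) + P(D|H4)·P(H4)
      = 0.101·0.195 + 0.115·0.382 + 0.076·0.354 + 0.079·0.069
      = 0.019695 + 0.04393 + 0.026904 + 0.005451 = 0.09598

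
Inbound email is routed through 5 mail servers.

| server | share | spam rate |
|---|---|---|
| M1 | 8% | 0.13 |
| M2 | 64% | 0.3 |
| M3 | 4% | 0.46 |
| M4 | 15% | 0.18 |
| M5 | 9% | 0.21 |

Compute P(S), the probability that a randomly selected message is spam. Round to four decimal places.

P(S) ≈ 0.2667

P(S) = P(S|M1)·P(M1) + P(S|M2)·P(M2) + P(S|M3)·P(M3) + P(S|M4)·P(M4) + P(S|M5)·P(M5)
      = 0.13·0.08 + 0.3·0.64 + 0.46·0.04 + 0.18·0.15 + 0.21·0.09
      = 0.0104 + 0.192 + 0.0184 + 0.027 + 0.0189 = 0.2667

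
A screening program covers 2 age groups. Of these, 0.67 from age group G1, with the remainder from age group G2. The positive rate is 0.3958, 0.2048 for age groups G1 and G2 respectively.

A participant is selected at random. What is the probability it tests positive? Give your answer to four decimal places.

0.3328

P(G2) = 1 − (0.67) = 0.33.
By the law of total probability,
P(T) = P(T|G1)·P(G1) + P(T|G2)·P(G2)
      = 0.3958·0.67 + 0.2048·0.33
      = 0.265186 + 0.067584 = 0.33277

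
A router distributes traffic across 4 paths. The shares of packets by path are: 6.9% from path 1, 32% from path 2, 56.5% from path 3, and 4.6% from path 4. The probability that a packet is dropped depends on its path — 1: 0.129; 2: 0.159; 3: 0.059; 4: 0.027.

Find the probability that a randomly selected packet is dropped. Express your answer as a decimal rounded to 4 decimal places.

0.0944

Using total probability over the partition,
P(L) = P(L|1)·P(1) + P(L|2)·P(2) + P(L|3)·P(3) + P(L|4)·P(4)
      = 0.129·0.069 + 0.159·0.32 + 0.059·0.565 + 0.027·0.046
      = 0.008901 + 0.05088 + 0.033335 + 0.001242 = 0.094358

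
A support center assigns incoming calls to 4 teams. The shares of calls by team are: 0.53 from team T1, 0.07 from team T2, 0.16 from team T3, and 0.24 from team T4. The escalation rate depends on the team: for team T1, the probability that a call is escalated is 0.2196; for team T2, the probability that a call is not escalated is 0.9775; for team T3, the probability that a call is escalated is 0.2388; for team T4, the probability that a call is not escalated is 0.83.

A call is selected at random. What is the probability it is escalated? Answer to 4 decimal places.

0.1970

P(E|T2) = 1 − 0.9775 = 0.0225.
P(E|T4) = 1 − 0.83 = 0.17.
Using total probability over the partition,
P(E) = P(E|T1)·P(T1) + P(E|T2)·P(T2) + P(E|T3)·P(T3) + P(E|T4)·P(T4)
      = 0.2196·0.53 + 0.0225·0.07 + 0.2388·0.16 + 0.17·0.24
      = 0.116388 + 0.001575 + 0.038208 + 0.0408 = 0.196971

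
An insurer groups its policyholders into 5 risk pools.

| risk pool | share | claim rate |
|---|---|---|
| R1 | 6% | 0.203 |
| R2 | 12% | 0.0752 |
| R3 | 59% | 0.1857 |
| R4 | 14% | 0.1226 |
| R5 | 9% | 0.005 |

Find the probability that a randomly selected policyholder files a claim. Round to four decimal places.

Using total probability over the partition,
P(C) = P(C|R1)·P(R1) + P(C|R2)·P(R2) + P(C|R3)·P(R3) + P(C|R4)·P(R4) + P(C|R5)·P(R5)
      = 0.203·0.06 + 0.0752·0.12 + 0.1857·0.59 + 0.1226·0.14 + 0.005·0.09
      = 0.01218 + 0.009024 + 0.109563 + 0.017164 + 0.00045 = 0.148381

P(C) ≈ 0.1484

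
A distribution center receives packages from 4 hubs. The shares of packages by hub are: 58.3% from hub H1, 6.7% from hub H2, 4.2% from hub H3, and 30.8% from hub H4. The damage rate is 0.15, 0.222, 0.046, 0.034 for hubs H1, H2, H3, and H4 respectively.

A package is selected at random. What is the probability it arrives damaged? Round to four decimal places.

P(D) ≈ 0.1147

P(D) = P(D|H1)·P(H1) + P(D|H2)·P(H2) + P(D|H3)·P(H3) + P(D|H4)·P(H4)
      = 0.15·0.583 + 0.222·0.067 + 0.046·0.042 + 0.034·0.308
      = 0.08745 + 0.014874 + 0.001932 + 0.010472 = 0.114728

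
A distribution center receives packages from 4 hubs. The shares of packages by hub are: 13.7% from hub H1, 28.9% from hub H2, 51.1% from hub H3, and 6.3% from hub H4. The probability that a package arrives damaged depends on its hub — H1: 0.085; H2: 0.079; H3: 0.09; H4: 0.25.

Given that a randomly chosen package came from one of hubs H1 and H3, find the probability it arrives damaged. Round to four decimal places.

Let S = {H1, H3}.
P(S) = 0.137 + 0.511 = 0.648.
P(D ∩ S) = 0.085·0.137 + 0.09·0.511 = 0.011645 + 0.04599 = 0.057635.
P(D | S) = 0.057635 / 0.648 = 0.088943…

P(D|S) ≈ 0.0889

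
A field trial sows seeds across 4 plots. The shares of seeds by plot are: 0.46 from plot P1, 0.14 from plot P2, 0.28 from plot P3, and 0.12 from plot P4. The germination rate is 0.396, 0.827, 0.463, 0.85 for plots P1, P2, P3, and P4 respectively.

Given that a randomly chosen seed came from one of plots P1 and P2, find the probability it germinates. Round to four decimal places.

P(G|S) ≈ 0.4966

Let S = {P1, P2}.
P(S) = 0.46 + 0.14 = 0.6.
P(G ∩ S) = 0.396·0.46 + 0.827·0.14 = 0.18216 + 0.11578 = 0.29794.
P(G | S) = 0.29794 / 0.6 = 0.496567…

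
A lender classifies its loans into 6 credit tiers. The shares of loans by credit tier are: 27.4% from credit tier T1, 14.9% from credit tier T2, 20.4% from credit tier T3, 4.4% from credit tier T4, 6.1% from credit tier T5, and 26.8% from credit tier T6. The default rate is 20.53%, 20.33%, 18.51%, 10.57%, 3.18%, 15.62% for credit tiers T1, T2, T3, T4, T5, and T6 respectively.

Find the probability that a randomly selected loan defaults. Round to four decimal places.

P(D) ≈ 0.1728

By the law of total probability,
P(D) = P(D|T1)·P(T1) + P(D|T2)·P(T2) + P(D|T3)·P(T3) + P(D|T4)·P(T4) + P(D|T5)·P(T5) + P(D|T6)·P(T6)
      = 0.2053·0.274 + 0.2033·0.149 + 0.1851·0.204 + 0.1057·0.044 + 0.0318·0.061 + 0.1562·0.268
      = 0.0562522 + 0.0302917 + 0.0377604 + 0.0046508 + 0.0019398 + 0.0418616 = 0.1727565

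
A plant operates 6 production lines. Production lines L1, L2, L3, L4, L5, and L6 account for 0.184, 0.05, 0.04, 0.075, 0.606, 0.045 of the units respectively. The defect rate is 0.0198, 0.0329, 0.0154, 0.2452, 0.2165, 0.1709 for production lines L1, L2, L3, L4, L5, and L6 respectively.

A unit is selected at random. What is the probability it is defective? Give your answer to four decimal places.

P(D) ≈ 0.1632

Using total probability over the partition,
P(D) = P(D|L1)·P(L1) + P(D|L2)·P(L2) + P(D|L3)·P(L3) + P(D|L4)·P(L4) + P(D|L5)·P(L5) + P(D|L6)·P(L6)
      = 0.0198·0.184 + 0.0329·0.05 + 0.0154·0.04 + 0.2452·0.075 + 0.2165·0.606 + 0.1709·0.045
      = 0.0036432 + 0.001645 + 0.000616 + 0.01839 + 0.131199 + 0.0076905 = 0.1631837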